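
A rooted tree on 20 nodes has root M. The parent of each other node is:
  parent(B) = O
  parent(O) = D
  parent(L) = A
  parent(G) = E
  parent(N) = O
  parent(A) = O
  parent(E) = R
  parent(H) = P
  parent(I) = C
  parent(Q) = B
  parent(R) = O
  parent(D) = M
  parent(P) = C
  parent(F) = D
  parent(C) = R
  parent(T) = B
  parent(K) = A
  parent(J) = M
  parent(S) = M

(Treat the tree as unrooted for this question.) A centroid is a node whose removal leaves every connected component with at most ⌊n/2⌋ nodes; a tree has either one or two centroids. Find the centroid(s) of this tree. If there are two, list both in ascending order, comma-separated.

O

If O is removed the pieces have sizes 7, 5, 3, 3, 1, all ≤ ⌊20/2⌋ = 10.
No neighbour of O does as well, so O is the unique centroid.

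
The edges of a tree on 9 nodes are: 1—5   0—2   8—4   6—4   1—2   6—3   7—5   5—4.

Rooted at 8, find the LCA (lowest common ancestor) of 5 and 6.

Path 5→root: 5 4 8; path 6→root: 6 4 8.
First common node: 4.

4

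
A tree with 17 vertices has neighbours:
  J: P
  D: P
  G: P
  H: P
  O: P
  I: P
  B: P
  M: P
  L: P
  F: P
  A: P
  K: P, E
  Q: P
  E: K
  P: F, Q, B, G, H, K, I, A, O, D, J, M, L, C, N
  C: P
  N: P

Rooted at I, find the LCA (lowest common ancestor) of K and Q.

Path K→root: K P I; path Q→root: Q P I.
First common node: P.

P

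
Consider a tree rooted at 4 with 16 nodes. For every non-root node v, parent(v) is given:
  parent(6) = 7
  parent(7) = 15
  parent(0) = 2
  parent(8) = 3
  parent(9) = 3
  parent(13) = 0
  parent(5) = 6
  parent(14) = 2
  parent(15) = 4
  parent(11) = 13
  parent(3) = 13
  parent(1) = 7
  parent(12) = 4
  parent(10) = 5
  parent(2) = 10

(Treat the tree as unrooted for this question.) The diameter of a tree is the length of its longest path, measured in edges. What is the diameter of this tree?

A longest path is 9–3–13–0–2–10–5–6–7–15–4–12, with 11 edges.

11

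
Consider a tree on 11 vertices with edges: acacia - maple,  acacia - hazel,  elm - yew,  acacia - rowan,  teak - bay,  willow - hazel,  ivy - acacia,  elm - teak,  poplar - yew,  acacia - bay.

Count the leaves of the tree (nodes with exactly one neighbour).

5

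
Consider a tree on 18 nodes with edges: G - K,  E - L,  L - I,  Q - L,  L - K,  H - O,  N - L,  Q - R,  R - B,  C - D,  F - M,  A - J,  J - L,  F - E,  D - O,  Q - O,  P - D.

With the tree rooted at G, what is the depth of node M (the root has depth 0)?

5

Climbing from M to the root: M → F → E → L → K → G. That's 5 steps.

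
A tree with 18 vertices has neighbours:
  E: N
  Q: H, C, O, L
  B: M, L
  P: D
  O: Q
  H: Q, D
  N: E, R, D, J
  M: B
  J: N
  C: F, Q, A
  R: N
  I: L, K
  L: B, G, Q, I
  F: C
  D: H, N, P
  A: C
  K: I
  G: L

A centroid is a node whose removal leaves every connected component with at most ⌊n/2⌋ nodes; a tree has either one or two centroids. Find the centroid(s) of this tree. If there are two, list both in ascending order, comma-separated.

Q

If Q is removed the pieces have sizes 7, 6, 3, 1, all ≤ ⌊18/2⌋ = 9.
Every other node leaves some component of size > 9, so the centroid is unique.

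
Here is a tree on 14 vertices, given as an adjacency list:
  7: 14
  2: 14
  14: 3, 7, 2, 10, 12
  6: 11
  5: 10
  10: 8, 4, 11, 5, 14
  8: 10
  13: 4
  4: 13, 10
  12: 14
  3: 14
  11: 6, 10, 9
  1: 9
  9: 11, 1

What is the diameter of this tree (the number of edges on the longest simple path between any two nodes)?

5

BFS from 13 reaches 1 last, at distance 5; BFS from 1 confirms no node is farther.
Path: 13 - 4 - 10 - 11 - 9 - 1.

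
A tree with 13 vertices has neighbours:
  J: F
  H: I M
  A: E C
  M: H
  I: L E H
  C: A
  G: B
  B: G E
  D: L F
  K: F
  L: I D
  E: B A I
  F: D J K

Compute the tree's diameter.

7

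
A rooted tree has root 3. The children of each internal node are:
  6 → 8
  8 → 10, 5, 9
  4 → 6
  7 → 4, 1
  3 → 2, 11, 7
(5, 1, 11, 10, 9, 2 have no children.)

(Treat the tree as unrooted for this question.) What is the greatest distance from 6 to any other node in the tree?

The node farthest from 6 is 11 (2 also at distance 4), via 6 – 4 – 7 – 3 – 11 — 4 edges.

4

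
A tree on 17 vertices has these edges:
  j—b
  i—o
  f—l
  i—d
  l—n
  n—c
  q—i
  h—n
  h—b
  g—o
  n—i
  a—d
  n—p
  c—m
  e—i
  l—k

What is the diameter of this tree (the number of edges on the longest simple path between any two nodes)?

BFS from j reaches a last, at distance 6; BFS from a confirms no node is farther.
Path: j – b – h – n – i – d – a.

6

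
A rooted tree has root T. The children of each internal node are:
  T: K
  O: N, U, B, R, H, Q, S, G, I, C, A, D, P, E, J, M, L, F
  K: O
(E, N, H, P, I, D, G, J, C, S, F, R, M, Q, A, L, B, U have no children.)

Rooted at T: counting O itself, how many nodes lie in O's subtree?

19

The subtree rooted at O contains: O, P, A, H, R, D, I, E, F, Q, B, G, N, L, C, S, J, U, M — 19 nodes.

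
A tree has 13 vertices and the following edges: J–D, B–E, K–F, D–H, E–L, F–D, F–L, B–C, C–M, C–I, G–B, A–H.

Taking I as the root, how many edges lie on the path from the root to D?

6

Climbing from D to the root: D – F – L – E – B – C – I. That's 6 steps.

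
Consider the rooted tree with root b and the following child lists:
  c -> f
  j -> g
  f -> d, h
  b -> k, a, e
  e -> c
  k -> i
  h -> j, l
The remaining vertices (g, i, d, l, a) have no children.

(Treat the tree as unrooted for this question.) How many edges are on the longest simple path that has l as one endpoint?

7

The node farthest from l is i, via l-h-f-c-e-b-k-i — 7 edges.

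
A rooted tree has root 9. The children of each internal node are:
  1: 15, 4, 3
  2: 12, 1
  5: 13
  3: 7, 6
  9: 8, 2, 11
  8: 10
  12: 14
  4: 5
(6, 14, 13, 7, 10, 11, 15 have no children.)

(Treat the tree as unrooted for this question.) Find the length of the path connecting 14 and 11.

4

Walking from 14: 14 - 12 - 2 - 9 - 11. Length 4.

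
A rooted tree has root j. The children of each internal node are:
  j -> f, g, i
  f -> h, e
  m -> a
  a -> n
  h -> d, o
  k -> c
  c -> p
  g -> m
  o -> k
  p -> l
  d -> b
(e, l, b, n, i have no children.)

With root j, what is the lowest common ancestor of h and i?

j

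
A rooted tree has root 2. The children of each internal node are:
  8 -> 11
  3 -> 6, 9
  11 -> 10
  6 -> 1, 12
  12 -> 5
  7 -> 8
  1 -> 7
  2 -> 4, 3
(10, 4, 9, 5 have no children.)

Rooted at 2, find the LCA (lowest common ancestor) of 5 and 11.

Ancestors of 5 (toward the root): 5, 12, 6, 3, 2.
Ancestors of 11: 11, 8, 7, 1, 6, 3, 2.
The deepest node appearing in both lists is 6.

6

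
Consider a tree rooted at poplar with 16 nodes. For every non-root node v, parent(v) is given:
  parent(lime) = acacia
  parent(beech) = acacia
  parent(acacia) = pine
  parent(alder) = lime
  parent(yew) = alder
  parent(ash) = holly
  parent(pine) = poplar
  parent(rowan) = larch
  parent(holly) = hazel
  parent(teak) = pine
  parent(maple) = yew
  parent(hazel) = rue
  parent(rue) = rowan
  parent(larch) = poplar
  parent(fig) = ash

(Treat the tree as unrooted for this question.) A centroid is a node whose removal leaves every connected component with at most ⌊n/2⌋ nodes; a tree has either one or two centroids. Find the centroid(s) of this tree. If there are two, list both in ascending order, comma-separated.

pine, poplar

Delete poplar: the remaining components have sizes 8, 7. Max 8 ≤ 8, so poplar is a centroid.
pine is adjacent to poplar and is also a centroid (the largest component after removing it is likewise 8).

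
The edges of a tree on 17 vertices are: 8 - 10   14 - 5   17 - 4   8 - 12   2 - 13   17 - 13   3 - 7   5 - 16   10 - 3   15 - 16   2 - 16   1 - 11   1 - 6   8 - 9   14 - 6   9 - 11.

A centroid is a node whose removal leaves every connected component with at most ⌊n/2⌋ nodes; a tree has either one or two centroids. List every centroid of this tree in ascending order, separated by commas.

6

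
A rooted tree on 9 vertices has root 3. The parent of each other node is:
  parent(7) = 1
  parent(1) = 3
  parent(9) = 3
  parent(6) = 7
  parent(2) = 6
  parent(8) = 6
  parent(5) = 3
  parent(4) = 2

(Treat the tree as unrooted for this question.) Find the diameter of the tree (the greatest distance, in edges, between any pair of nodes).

6

BFS from 4 reaches 5 last, at distance 6; BFS from 5 confirms no node is farther.
Path: 4–2–6–7–1–3–5.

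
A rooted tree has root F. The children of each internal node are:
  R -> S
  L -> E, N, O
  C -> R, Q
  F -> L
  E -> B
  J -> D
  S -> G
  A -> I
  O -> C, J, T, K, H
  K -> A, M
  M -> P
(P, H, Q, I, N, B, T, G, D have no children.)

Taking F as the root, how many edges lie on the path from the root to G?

6

Path from F to G: F–L–O–C–R–S–G, which has 6 edges.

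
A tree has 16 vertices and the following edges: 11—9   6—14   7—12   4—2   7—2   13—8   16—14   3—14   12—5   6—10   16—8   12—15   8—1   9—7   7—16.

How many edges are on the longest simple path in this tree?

Starting from 5, a farthest node is 10 at distance 6.
One longest path: 5–12–7–16–14–6–10.
So the diameter is 6.

6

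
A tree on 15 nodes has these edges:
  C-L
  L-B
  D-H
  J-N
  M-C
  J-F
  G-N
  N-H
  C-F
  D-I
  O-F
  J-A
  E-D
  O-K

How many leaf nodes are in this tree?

Exactly 7 nodes have a single neighbour: A, B, E, G, I, K, M.

7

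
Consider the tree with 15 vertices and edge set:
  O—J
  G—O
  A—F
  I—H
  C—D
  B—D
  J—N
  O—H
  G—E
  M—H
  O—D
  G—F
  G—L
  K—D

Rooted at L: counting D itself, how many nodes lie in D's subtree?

D's subtree: {D, B, C, K}, size 4.

4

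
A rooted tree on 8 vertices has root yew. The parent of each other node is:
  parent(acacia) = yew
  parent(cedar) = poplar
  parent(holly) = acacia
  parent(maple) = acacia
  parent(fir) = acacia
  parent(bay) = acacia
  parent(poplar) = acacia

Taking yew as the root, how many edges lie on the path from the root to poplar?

2

yew → acacia → poplar — 2 edges.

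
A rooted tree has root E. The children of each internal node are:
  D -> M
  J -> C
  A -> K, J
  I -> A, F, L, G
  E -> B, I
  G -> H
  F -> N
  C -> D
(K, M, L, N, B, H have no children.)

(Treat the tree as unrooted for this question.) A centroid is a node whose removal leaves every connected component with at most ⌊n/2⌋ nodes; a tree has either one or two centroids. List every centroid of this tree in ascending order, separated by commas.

I

Delete I: the remaining components have sizes 6, 2, 2, 2, 1. Max 6 ≤ 7, so I is a centroid.
Every other node leaves some component of size > 7, so the centroid is unique.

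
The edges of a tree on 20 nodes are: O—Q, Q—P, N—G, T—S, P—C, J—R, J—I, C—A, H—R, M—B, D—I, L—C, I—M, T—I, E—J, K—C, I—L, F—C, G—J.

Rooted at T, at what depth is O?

6

Climbing from O to the root: O–Q–P–C–L–I–T. That's 6 steps.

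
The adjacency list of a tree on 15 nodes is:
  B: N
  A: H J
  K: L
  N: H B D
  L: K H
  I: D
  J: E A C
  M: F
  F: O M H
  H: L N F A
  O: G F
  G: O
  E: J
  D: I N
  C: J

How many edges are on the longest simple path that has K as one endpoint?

5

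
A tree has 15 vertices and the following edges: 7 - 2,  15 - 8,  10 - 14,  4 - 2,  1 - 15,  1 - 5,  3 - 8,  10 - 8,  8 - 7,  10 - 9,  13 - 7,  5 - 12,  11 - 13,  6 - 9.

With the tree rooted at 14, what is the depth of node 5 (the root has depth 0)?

5

Climbing from 5 to the root: 5–1–15–8–10–14. That's 5 steps.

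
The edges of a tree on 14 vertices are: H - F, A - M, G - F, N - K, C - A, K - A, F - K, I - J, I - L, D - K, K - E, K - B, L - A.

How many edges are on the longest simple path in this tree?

A longest path is H–F–K–A–L–I–J, with 6 edges.

6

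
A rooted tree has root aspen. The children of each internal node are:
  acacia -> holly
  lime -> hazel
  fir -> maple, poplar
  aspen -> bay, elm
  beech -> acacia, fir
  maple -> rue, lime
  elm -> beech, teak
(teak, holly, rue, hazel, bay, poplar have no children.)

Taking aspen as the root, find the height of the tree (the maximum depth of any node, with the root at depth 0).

6

The longest root-to-leaf path is aspen–elm–beech–fir–maple–lime–hazel (6 edges).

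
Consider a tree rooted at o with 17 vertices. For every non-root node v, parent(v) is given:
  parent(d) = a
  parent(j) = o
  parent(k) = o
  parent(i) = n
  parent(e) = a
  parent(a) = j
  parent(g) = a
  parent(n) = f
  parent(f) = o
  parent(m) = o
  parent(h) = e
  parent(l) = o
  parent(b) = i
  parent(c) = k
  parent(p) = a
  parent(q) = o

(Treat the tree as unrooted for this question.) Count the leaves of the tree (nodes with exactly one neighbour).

9

Degree-1 nodes: b, c, d, g, h, l, m, p, q — 9 of them.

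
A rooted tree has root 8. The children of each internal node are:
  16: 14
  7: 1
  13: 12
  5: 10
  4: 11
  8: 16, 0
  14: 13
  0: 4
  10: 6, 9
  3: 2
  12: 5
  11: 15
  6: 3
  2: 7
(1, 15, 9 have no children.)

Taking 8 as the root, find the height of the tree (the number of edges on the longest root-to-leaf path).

11

1 sits deepest: 8-16-14-13-12-5-10-6-3-2-7-1 — 11 edges from the root.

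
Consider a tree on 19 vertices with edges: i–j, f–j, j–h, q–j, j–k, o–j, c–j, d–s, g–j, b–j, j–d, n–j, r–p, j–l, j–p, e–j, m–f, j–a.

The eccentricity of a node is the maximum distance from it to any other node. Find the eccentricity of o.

3

The node farthest from o is m (s, r also at distance 3), via o–j–f–m — 3 edges.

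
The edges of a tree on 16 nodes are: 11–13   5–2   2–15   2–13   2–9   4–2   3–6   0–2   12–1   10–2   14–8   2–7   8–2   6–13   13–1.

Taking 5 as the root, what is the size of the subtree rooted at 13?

The subtree rooted at 13 contains: 13, 1, 6, 11, 12, 3 — 6 nodes.

6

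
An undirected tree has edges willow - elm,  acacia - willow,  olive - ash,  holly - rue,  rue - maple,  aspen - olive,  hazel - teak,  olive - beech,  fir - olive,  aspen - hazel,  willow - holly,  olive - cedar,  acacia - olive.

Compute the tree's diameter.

8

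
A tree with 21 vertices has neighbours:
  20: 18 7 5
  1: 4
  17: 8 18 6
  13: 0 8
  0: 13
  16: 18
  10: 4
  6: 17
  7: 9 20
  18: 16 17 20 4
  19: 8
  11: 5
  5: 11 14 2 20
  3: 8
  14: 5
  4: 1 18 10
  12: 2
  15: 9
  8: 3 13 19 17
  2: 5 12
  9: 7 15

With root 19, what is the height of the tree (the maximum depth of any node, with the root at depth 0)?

7

The longest root-to-leaf path is 19–8–17–18–20–5–2–12 (7 edges).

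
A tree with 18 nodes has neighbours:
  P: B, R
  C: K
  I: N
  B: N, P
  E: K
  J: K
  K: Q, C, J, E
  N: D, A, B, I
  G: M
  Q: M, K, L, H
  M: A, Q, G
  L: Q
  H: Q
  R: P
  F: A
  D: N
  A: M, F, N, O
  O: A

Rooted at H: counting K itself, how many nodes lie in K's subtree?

Descendants of K (including itself): K, J, C, E. That's 4.

4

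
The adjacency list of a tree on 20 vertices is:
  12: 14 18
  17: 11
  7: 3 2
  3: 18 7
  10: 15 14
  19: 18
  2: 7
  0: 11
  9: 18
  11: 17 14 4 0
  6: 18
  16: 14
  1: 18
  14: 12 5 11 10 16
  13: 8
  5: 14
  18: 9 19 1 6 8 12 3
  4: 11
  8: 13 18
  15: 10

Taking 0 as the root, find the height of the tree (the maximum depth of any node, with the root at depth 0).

2 sits deepest: 0–11–14–12–18–3–7–2 — 7 edges from the root.

7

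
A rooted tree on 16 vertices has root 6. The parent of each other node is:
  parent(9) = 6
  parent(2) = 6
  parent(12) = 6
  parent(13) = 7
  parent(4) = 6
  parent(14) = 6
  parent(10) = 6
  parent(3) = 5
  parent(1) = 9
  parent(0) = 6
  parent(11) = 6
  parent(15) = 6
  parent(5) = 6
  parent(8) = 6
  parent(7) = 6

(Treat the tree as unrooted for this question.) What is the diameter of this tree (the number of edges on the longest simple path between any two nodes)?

BFS from 1 reaches 3 last, at distance 4; BFS from 3 confirms no node is farther.
Path: 1 - 9 - 6 - 5 - 3.

4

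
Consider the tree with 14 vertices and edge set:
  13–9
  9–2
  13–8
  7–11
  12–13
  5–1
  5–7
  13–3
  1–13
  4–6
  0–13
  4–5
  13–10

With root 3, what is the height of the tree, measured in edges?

The longest root-to-leaf path is 3 → 13 → 1 → 5 → 7 → 11 (5 edges).

5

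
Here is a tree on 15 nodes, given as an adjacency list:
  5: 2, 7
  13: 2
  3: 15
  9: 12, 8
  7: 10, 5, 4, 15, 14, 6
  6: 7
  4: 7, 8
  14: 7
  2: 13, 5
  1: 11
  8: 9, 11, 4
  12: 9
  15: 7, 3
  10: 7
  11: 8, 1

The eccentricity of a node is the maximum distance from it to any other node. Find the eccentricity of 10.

5

Distances from 10 peak at 5, attained at 1 (12 also at distance 5).
10 – 7 – 4 – 8 – 11 – 1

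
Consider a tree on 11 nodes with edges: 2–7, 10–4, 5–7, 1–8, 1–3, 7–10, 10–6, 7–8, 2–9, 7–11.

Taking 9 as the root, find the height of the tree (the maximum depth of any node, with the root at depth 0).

A deepest node is 3, reached by 9 – 2 – 7 – 8 – 1 – 3.
That path has 5 edges, so the height is 5.

5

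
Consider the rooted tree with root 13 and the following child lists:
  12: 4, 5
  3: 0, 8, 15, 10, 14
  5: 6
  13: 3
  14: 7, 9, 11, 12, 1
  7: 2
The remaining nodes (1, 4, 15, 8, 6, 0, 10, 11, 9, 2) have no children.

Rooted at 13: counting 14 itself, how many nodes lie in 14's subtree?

14's subtree: {14, 12, 11, 1, 9, 7, 5, 4, 2, 6}, size 10.

10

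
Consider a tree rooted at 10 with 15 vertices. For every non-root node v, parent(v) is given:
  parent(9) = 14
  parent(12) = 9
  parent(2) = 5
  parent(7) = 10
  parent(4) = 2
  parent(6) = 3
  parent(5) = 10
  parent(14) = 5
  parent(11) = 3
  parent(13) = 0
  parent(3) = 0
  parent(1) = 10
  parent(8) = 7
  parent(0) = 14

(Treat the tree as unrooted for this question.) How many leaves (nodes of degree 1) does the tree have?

The leaves are 1, 4, 6, 8, 11, 12, 13.
That is 7 leaves.

7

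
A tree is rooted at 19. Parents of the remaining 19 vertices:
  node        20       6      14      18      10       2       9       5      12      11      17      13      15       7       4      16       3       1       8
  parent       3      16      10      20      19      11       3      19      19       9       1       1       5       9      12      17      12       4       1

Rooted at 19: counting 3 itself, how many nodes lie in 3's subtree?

7

Descendants of 3 (including itself): 3, 9, 20, 11, 7, 18, 2. That's 7.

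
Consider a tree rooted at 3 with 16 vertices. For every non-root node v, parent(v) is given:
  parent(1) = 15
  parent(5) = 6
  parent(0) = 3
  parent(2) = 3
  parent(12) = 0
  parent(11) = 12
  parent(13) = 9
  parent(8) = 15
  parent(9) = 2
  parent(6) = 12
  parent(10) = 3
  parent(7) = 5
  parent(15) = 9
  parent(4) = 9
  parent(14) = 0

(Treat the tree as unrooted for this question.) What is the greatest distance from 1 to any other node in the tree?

9

Distances from 1 peak at 9, attained at 7.
1 – 15 – 9 – 2 – 3 – 0 – 12 – 6 – 5 – 7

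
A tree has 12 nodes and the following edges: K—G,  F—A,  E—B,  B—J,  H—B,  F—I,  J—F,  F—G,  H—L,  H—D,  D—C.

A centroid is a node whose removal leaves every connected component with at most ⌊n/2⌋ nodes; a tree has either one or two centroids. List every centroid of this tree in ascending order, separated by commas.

B, J

If B is removed the pieces have sizes 6, 4, 1, all ≤ ⌊12/2⌋ = 6.
Its neighbour J also leaves a largest component of size 6, so both are centroids.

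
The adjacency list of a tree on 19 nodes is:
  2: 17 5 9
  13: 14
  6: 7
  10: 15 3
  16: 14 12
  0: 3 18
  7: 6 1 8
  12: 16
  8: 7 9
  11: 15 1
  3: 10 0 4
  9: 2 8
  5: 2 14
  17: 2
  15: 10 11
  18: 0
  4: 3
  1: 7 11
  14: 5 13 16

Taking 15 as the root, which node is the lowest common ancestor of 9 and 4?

15

9's ancestor chain is 9, 8, 7, 1, 11, 15 and 4's is 4, 3, 10, 15; they first meet at 15.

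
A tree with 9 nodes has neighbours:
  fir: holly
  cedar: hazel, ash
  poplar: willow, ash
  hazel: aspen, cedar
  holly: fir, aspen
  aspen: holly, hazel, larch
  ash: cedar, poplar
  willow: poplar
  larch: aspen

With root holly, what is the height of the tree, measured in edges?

6

A deepest node is willow, reached by holly–aspen–hazel–cedar–ash–poplar–willow.
That path has 6 edges, so the height is 6.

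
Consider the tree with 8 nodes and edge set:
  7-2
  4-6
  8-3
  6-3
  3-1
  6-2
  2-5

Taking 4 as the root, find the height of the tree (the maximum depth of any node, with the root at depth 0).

The longest root-to-leaf path is 4 → 6 → 3 → 8 (3 edges).

3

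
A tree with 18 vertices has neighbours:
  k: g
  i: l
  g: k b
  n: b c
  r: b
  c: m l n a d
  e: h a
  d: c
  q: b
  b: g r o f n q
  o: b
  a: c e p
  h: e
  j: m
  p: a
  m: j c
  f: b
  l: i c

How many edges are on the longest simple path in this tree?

BFS from k reaches h last, at distance 7; BFS from h confirms no node is farther.
Path: k-g-b-n-c-a-e-h.

7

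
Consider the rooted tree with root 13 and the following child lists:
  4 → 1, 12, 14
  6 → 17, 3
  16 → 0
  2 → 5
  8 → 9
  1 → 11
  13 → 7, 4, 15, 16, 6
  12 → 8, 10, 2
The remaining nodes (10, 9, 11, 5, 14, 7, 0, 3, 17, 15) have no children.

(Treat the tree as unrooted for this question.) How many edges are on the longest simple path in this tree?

BFS from 0 reaches 5 last, at distance 6; BFS from 5 confirms no node is farther.
Path: 0 - 16 - 13 - 4 - 12 - 2 - 5.

6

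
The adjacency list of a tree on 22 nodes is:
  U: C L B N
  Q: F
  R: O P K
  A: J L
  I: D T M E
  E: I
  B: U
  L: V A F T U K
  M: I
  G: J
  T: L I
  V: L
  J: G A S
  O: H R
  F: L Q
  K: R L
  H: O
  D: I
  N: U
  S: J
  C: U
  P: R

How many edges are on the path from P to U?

The path is P – R – K – L – U, which has 4 edges.

4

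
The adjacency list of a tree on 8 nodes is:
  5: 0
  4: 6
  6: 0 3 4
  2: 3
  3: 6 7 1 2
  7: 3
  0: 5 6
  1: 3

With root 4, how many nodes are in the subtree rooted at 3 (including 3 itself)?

4

3's subtree: {3, 2, 7, 1}, size 4.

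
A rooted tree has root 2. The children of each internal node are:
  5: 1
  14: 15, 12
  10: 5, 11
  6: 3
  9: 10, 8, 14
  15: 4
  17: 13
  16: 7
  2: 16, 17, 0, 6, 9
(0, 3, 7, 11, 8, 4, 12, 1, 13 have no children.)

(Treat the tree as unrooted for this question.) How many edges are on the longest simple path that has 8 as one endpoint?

4

The node farthest from 8 is 13 (3, 4, 7, 1 also at distance 4), via 8–9–2–17–13 — 4 edges.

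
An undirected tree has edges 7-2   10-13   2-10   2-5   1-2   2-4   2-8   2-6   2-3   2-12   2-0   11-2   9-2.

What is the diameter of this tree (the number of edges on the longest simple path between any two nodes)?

3

A longest path is 13 – 10 – 2 – 12, with 3 edges.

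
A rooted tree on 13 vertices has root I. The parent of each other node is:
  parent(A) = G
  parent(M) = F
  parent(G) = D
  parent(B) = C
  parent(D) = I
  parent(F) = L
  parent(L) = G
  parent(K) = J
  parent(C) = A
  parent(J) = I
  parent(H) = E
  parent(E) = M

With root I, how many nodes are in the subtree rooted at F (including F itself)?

F's subtree: {F, M, E, H}, size 4.

4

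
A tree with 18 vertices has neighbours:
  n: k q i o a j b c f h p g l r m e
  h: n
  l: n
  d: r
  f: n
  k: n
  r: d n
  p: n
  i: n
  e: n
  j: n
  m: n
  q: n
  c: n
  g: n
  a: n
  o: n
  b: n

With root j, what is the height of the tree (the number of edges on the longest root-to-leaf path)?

3

The longest root-to-leaf path is j → n → r → d (3 edges).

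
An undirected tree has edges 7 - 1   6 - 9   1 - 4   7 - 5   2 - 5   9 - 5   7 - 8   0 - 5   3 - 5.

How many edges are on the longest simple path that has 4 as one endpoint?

5

Distances from 4 peak at 5, attained at 6.
4–1–7–5–9–6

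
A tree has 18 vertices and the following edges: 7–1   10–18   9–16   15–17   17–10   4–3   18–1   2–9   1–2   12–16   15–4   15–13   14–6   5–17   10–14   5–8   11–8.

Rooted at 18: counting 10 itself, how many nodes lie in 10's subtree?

11

The subtree rooted at 10 contains: 10, 17, 14, 5, 15, 6, 8, 13, 4, 11, 3 — 11 nodes.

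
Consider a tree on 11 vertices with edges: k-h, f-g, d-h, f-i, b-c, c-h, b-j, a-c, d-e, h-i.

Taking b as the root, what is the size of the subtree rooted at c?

Descendants of c (including itself): c, h, a, i, k, d, f, e, g. That's 9.

9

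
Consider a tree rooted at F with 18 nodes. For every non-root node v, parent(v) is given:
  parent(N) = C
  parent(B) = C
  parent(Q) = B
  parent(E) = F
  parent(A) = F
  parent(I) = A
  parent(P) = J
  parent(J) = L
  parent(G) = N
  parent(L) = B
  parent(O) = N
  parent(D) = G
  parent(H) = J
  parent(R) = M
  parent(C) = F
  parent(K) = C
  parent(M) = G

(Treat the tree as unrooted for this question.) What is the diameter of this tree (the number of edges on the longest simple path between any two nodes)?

A longest path is R – M – G – N – C – B – L – J – P, with 8 edges.

8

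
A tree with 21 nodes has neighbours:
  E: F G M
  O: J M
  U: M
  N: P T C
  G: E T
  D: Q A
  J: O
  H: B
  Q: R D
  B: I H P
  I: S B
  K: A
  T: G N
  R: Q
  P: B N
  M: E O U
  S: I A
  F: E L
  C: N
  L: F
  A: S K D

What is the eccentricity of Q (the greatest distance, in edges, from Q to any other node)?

Distances from Q peak at 13, attained at J.
Q – D – A – S – I – B – P – N – T – G – E – M – O – J

13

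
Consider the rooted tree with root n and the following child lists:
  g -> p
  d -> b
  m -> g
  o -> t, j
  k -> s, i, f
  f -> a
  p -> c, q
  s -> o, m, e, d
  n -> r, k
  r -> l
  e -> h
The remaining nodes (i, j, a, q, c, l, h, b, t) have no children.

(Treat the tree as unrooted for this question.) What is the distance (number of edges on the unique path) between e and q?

5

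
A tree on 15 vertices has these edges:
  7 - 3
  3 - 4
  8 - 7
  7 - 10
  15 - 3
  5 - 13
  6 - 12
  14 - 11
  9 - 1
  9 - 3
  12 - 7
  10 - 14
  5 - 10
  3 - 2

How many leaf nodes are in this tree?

Degree-1 nodes: 1, 2, 4, 6, 8, 11, 13, 15 — 8 of them.

8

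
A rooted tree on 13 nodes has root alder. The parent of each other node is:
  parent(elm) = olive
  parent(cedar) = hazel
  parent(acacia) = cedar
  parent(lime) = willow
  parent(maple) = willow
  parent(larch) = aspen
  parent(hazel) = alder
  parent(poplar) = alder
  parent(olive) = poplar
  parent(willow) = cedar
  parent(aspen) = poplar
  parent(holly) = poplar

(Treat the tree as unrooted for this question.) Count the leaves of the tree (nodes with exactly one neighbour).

Degree-1 nodes: acacia, elm, holly, larch, lime, maple — 6 of them.

6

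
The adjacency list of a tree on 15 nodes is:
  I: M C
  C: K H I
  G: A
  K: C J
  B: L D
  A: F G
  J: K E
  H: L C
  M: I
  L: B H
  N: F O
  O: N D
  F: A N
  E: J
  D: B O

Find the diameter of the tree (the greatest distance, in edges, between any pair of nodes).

12

BFS from G reaches E last, at distance 12; BFS from E confirms no node is farther.
Path: G - A - F - N - O - D - B - L - H - C - K - J - E.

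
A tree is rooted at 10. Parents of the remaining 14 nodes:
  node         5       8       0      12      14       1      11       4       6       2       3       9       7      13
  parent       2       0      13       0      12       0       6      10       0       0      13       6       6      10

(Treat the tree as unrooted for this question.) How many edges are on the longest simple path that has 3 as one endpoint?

A farthest node from 3 is 11 (5, 9, 7, 14 also at distance 4).
The path 3 – 13 – 0 – 6 – 11 has 4 edges.

4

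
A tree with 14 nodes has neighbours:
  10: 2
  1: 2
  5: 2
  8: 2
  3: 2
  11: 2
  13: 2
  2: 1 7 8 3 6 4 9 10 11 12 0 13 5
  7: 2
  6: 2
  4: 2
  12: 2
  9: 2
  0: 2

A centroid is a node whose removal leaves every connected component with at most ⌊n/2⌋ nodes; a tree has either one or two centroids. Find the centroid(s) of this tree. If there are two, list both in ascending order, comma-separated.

Delete 2: the remaining components have sizes 1, 1, 1, 1, 1, 1, 1, 1, 1, 1, 1, 1, 1. Max 1 ≤ 7, so 2 is a centroid.
No neighbour of 2 does as well, so 2 is the unique centroid.

2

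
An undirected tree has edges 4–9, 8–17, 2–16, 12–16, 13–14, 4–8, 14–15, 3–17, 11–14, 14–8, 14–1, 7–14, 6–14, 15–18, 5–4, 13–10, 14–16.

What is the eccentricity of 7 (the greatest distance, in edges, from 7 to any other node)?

4

A farthest node from 7 is 5 (9, 3 also at distance 4).
The path 7–14–8–4–5 has 4 edges.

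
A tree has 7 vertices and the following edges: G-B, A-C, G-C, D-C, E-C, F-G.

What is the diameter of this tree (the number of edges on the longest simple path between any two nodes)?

BFS from E reaches B last, at distance 3; BFS from B confirms no node is farther.
Path: E – C – G – B.

3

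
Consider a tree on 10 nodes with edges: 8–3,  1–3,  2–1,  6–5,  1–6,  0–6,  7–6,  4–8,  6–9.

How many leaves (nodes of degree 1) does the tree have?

6

Degree-1 nodes: 0, 2, 4, 5, 7, 9 — 6 of them.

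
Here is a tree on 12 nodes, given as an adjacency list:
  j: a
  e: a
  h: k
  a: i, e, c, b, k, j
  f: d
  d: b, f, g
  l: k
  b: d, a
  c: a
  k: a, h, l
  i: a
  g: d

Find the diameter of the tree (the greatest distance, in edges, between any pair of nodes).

BFS from l reaches f last, at distance 5; BFS from f confirms no node is farther.
Path: l - k - a - b - d - f.

5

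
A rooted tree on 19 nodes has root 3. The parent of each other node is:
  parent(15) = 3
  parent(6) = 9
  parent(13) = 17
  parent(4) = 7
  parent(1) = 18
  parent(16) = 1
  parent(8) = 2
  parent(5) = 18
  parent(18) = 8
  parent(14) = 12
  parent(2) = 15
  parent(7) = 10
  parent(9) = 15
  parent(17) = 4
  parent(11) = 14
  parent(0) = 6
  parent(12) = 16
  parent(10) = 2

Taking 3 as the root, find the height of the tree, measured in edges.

A deepest node is 11, reached by 3–15–2–8–18–1–16–12–14–11.
That path has 9 edges, so the height is 9.

9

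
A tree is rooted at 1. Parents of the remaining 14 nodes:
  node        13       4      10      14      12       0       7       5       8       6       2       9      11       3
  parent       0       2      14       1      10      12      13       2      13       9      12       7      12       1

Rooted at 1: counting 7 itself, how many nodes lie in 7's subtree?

3

7's subtree: {7, 9, 6}, size 3.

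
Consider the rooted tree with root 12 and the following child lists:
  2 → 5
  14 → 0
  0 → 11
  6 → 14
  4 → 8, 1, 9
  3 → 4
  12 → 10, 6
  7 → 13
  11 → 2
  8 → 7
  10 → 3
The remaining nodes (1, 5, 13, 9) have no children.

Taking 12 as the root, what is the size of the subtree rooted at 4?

4's subtree: {4, 1, 9, 8, 7, 13}, size 6.

6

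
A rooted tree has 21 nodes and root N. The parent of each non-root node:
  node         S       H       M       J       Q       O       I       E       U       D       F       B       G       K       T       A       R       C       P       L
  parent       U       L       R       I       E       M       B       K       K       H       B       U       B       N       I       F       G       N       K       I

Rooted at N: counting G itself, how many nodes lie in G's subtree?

4

G's subtree: {G, R, M, O}, size 4.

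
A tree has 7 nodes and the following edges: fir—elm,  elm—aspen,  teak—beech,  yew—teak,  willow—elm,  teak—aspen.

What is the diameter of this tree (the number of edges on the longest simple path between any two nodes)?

4

A longest path is beech – teak – aspen – elm – fir, with 4 edges.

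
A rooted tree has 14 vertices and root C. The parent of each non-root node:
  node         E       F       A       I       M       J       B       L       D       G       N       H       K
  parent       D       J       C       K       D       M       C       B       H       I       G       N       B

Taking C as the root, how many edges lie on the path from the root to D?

7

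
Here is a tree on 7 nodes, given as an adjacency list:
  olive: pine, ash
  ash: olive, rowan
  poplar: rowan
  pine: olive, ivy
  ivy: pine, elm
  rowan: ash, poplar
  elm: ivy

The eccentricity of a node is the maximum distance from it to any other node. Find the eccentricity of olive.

3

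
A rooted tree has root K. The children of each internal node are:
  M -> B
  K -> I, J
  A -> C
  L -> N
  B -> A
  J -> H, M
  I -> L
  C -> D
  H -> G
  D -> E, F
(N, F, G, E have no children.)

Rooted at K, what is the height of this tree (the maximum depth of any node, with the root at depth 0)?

E sits deepest: K → J → M → B → A → C → D → E — 7 edges from the root.

7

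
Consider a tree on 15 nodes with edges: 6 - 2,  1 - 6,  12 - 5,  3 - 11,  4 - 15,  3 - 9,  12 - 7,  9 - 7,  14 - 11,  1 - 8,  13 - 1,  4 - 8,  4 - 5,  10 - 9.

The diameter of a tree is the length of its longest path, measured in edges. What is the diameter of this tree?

BFS from 14 reaches 2 last, at distance 11; BFS from 2 confirms no node is farther.
Path: 14–11–3–9–7–12–5–4–8–1–6–2.

11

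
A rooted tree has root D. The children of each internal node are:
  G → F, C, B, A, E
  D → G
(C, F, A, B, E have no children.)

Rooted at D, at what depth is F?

2

D – G – F — 2 edges.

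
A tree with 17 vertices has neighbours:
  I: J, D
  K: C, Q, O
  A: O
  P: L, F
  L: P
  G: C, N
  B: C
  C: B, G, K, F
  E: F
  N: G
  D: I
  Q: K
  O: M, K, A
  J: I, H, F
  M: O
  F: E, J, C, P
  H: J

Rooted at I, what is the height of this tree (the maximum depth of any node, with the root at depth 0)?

The longest root-to-leaf path is I–J–F–C–K–O–A (6 edges).

6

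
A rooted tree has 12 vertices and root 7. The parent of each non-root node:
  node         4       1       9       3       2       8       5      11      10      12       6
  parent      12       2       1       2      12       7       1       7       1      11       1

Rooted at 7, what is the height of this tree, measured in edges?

5

5 sits deepest: 7–11–12–2–1–5 — 5 edges from the root.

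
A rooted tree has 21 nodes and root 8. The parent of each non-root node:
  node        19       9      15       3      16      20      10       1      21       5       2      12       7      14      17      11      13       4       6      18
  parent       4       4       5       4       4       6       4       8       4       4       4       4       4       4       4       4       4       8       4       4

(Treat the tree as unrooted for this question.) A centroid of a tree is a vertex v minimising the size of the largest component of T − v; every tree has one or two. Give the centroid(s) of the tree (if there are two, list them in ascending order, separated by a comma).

4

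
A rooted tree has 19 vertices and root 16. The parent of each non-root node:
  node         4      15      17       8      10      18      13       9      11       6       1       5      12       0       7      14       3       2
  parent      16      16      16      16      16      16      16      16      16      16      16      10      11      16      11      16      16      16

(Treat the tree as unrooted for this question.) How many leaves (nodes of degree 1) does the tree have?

16

The leaves are 0, 1, 2, 3, 4, 5, 6, 7, 8, 9, 12, 13, 14, 15, 17, 18.
That is 16 leaves.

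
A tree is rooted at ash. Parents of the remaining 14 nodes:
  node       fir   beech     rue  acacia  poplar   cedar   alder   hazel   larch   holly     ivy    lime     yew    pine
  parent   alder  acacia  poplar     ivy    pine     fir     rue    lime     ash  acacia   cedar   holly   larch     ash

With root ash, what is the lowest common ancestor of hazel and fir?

fir

Path hazel→root: hazel lime holly acacia ivy cedar fir alder rue poplar pine ash; path fir→root: fir alder rue poplar pine ash.
First common node: fir.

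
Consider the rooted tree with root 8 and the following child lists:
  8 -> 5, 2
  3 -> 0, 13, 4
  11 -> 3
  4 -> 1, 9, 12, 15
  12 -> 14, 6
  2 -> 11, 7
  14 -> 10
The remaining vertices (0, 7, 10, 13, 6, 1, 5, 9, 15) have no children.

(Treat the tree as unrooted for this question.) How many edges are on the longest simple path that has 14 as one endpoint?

The node farthest from 14 is 5, via 14-12-4-3-11-2-8-5 — 7 edges.

7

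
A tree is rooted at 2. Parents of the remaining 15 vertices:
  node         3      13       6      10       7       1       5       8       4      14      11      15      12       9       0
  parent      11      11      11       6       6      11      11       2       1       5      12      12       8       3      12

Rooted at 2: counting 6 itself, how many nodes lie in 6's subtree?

6's subtree: {6, 10, 7}, size 3.

3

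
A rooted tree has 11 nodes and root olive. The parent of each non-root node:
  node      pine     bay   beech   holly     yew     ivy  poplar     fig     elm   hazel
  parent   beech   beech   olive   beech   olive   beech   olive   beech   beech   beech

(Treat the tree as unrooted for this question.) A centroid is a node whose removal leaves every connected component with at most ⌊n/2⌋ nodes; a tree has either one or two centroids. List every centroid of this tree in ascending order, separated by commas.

If beech is removed the pieces have sizes 3, 1, 1, 1, 1, 1, 1, 1, all ≤ ⌊11/2⌋ = 5.
No neighbour of beech does as well, so beech is the unique centroid.

beech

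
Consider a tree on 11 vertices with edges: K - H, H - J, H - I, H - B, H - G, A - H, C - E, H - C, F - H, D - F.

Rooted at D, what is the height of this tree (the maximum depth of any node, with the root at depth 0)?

E sits deepest: D–F–H–C–E — 4 edges from the root.

4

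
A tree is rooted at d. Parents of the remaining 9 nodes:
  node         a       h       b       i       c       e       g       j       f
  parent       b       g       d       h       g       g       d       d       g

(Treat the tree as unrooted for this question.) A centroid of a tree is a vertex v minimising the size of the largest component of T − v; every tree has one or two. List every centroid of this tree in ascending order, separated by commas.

Delete g: the remaining components have sizes 4, 2, 1, 1, 1. Max 4 ≤ 5, so g is a centroid.
No neighbour of g does as well, so g is the unique centroid.

g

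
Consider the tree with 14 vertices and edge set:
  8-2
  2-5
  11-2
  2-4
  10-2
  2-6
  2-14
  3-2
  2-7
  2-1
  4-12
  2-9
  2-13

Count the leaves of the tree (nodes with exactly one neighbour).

Degree-1 nodes: 1, 3, 5, 6, 7, 8, 9, 10, 11, 12, 13, 14 — 12 of them.

12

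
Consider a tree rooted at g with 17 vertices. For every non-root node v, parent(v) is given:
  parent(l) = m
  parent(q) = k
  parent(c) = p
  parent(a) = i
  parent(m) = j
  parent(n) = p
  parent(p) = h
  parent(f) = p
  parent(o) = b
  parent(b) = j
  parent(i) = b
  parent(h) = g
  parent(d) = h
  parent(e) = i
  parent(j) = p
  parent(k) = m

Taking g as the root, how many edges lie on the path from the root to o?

5

Climbing from o to the root: o – b – j – p – h – g. That's 5 steps.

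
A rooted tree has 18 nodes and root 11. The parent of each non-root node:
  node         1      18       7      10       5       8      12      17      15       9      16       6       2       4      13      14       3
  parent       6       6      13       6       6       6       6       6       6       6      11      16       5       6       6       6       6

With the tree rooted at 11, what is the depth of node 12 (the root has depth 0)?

3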